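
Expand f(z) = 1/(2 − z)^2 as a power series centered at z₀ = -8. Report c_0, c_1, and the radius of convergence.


Let w = z − z₀, so z = z₀ + w.
Then 2 − z = 2 − (z₀ + w) = (2 − z₀) − w = 10 − w.
f(z) = 1/(10 − w)^2 = (1/(10)^2) · (1 − w/(10))^{−2}.
By the binomial series (1−u)^{−2} = Σ_{n≥0} C(n+1, 1) u^n for |u|<1, with u = w/(10):
  c_n = C(n+1, 1) / (10)^(n+2).
  c_0 = 1/(10)^2 = 1/100.
  c_1 = 2/(10)^3 = 1/500.
The series is valid for |w/d| < 1, i.e. |z − z₀| < |d|.
Radius of convergence: R = |2 − z₀| = |10| = 10 (distance from z₀ to the singularity z = 2).

c_0 = 1/100, c_1 = 1/500; R = 10.


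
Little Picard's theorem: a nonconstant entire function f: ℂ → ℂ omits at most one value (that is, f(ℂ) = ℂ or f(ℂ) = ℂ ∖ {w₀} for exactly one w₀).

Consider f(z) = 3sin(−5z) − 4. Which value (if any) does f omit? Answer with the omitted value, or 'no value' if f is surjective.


Little Picard bounds the complement of f(ℂ) to at most one point.
sin is entire and surjective onto ℂ: for every w ∈ ℂ, sin(ζ) = w has a solution ζ ∈ ℂ (e.g., via the complex inverse arcsin). With ζ = −5z this gives z = ζ/(-5). Then 3·sin(−5z) takes every value in 3·ℂ = ℂ, and adding -4 is a bijection of ℂ. So f is surjective and omits no value. (Note: only on the real line is sin bounded by [−1, 1].)

Omitted value: no value.


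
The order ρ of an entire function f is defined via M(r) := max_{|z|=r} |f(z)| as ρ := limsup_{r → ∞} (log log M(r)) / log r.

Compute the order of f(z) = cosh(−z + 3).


cosh(w) is a linear combination of e^{iw} and e^{−iw} (or e^w, e^{−w} in the hyperbolic case), so |cosh(w)| ≤ e^{|w|}. With w = −z + 3, |w| ≤ 1|z| + 3 = 1r + 3 on |z| = r, giving M(r) ≤ e^{1r + 3}, so ρ ≤ 1. On a suitable ray (z = it for sin/cos; z = t for sinh/cosh, t real → ∞), |cosh(−z + 3)| grows like e^{1|t|}/2, so ρ ≥ 1. Hence ρ = 1.
Therefore ρ = 1.

Order ρ = 1.


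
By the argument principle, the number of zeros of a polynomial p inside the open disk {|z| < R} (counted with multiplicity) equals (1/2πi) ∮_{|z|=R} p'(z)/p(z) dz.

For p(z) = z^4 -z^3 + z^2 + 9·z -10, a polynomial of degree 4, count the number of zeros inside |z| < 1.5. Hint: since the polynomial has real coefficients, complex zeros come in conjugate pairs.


The zeros of p are: 1, -2, (1 + 2i), (1 - 2i).
Their magnitudes are: 1, 2, 2.236, 2.236.
Zeros with |z| < R = 1.5: 1.
Count = 1.
By the argument principle, (1/2πi) ∮_{|z|=R} p'(z)/p(z) dz equals exactly this count.

Number of zeros inside |z| < 1.5: 1.


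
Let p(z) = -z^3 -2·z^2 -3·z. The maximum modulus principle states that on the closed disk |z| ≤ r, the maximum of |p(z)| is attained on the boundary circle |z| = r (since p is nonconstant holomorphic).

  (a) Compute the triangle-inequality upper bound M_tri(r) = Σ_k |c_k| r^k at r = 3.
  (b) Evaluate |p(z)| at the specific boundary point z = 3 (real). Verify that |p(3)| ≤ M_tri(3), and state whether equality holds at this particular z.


Coefficients: c_0 = 0, c_1 = -3, c_2 = -2, c_3 = -1. Radius r = 3.
Part (a). Triangle bound: M_tri(r) = Σ_k |c_k| r^k
  = |0|·3^0 + |-3|·3^1 + |-2|·3^2 + |-1|·3^3
  = 0 + 9 + 18 + 27 = 54.
This bounds M(r) := max_{|z|=r} |p(z)| from above; equality holds iff all terms c_k z^k can be made to align in phase at a single z on |z|=r.
Part (b). At z = 3 (real, on the circle |z| = r):
  p(3) = (0)·3^0 + (-3)·3^1 + (-2)·3^2 + (-1)·3^3 = -54.
  |p(3)| = 54.
Since all nonzero coefficients share the same sign, |p(3)| = 54 = M_tri(3); the triangle bound is attained at z = 3, so in fact M(r) = 54.

M_tri(3) = 54; |p(3)| = 54; equality at z=3: yes.


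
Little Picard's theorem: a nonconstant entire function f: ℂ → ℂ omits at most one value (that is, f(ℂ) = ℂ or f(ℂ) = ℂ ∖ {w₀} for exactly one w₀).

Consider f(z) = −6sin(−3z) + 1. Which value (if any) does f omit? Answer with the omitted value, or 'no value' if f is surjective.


Little Picard bounds the complement of f(ℂ) to at most one point.
sin is entire and surjective onto ℂ: for every w ∈ ℂ, sin(ζ) = w has a solution ζ ∈ ℂ (e.g., via the complex inverse arcsin). With ζ = −3z this gives z = ζ/(-3). Then -6·sin(−3z) takes every value in -6·ℂ = ℂ, and adding 1 is a bijection of ℂ. So f is surjective and omits no value. (Note: only on the real line is sin bounded by [−1, 1].)

Omitted value: no value.


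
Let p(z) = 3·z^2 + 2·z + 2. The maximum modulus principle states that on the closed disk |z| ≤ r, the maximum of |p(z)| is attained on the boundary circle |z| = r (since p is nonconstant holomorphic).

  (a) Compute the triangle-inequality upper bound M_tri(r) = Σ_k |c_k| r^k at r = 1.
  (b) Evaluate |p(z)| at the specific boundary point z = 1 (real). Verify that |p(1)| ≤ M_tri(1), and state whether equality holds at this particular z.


Coefficients: c_0 = 2, c_1 = 2, c_2 = 3. Radius r = 1.
Part (a). Triangle bound: M_tri(r) = Σ_k |c_k| r^k
  = |2|·1^0 + |2|·1^1 + |3|·1^2
  = 2 + 2 + 3 = 7.
This bounds M(r) := max_{|z|=r} |p(z)| from above; equality holds iff all terms c_k z^k can be made to align in phase at a single z on |z|=r.
Part (b). At z = 1 (real, on the circle |z| = r):
  p(1) = (2)·1^0 + (2)·1^1 + (3)·1^2 = 7.
  |p(1)| = 7.
Since all nonzero coefficients share the same sign, |p(1)| = 7 = M_tri(1); the triangle bound is attained at z = 1, so in fact M(r) = 7.

M_tri(1) = 7; |p(1)| = 7; equality at z=1: yes.


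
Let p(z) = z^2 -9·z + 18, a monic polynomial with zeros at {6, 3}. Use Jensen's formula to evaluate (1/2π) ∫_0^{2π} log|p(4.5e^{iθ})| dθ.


Zeros: 3, 6; r = 4.5.
Inside |z| < r: 3. Outside (|z| ≥ r): 6.
p(0) = 18, so log|p(0)| = log(18) = 2.8904.
Apply Jensen: I(r) = log|p(0)| + Σ_k log(r/|z_k|), summed over zeros inside |z| < r.
  log(r/|z_k|) for z_k = 3: log(4.5/3) = 0.4055
  Outside zeros (6) contribute nothing to the Jensen sum.
Sum over inside zeros: 0.4055.
I(r) = log|p(0)| + (inside sum) = 2.8904 + 0.4055 = 3.2958.
Note: since some zeros are outside |z| ≤ r, the simplified n·log(r) form does NOT apply — only the inside zeros contribute.

I(r) ≈ 3.2958.


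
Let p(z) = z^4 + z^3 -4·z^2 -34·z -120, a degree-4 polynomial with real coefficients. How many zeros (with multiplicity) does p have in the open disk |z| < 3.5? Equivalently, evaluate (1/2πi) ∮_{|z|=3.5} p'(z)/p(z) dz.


The zeros of p are: -3, (-1 + 3i), (-1 - 3i), 4.
Their magnitudes are: 3, 3.162, 3.162, 4.
Zeros with |z| < R = 3.5: -3, (-1 + 3i), (-1 - 3i).
Count = 3.
By the argument principle, (1/2πi) ∮_{|z|=R} p'(z)/p(z) dz equals exactly this count.

Number of zeros inside |z| < 3.5: 3.


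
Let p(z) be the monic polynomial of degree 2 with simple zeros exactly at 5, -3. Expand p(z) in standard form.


The polynomial is p(z) = ∏_{α ∈ S} (z − α), where S = {5, -3}.
Expanding the product yields: p(z) = z^2 -2·z -15.
The resulting polynomial has degree 2 and real coefficients as required.

p(z) = z^2 -2·z -15.


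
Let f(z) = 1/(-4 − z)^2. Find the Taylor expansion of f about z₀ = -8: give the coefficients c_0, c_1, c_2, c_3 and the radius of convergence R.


Let w = z − z₀, so z = z₀ + w.
Then -4 − z = -4 − (z₀ + w) = (-4 − z₀) − w = 4 − w.
f(z) = 1/(4 − w)^2 = (1/(4)^2) · (1 − w/(4))^{−2}.
By the binomial series (1−u)^{−2} = Σ_{n≥0} C(n+1, 1) u^n for |u|<1, with u = w/(4):
  c_n = C(n+1, 1) / (4)^(n+2).
  c_0 = 1/(4)^2 = 1/16.
  c_1 = 2/(4)^3 = 1/32.
  c_2 = 3/(4)^4 = 3/256.
  c_3 = 4/(4)^5 = 1/256.
The series is valid for |w/d| < 1, i.e. |z − z₀| < |d|.
Radius of convergence: R = |-4 − z₀| = |4| = 4 (distance from z₀ to the singularity z = -4).

c_0 = 1/16, c_1 = 1/32, c_2 = 3/256, c_3 = 1/256; R = 4.


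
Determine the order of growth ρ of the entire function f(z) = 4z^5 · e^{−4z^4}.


M(r) = max_{|z|=r} |4|·|z|^5·|e^{−4z^4}| = 4·r^5 · e^{4r^4} (the factors attain their maxima compatibly on |z|=r). Then log M(r) = log 4 + 5·log r + 4r^4, dominated by the last term, so log log M(r) ~ 4·log r. The polynomial factor 4z^5 contributes only a log r term and does not affect the order. ρ = 4.
Therefore ρ = 4.

Order ρ = 4.


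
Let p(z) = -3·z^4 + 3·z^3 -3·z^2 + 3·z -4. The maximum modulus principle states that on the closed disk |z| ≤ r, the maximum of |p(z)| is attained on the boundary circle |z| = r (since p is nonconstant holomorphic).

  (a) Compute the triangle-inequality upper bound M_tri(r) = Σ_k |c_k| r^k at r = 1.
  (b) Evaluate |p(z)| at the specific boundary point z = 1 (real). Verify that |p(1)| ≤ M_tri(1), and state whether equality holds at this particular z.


Coefficients: c_0 = -4, c_1 = 3, c_2 = -3, c_3 = 3, c_4 = -3. Radius r = 1.
Part (a). Triangle bound: M_tri(r) = Σ_k |c_k| r^k
  = |-4|·1^0 + |3|·1^1 + |-3|·1^2 + |3|·1^3 + |-3|·1^4
  = 4 + 3 + 3 + 3 + 3 = 16.
This bounds M(r) := max_{|z|=r} |p(z)| from above; equality holds iff all terms c_k z^k can be made to align in phase at a single z on |z|=r.
Part (b). At z = 1 (real, on the circle |z| = r):
  p(1) = (-4)·1^0 + (3)·1^1 + (-3)·1^2 + (3)·1^3 + (-3)·1^4 = -4.
  |p(1)| = 4.
Check: |p(1)| = 4 ≤ 16 = M_tri(1). ✓ Equality does not hold at z = 1 (the coefficients have mixed signs, so the terms do not all align in phase there).

M_tri(1) = 16; |p(1)| = 4; equality at z=1: no.


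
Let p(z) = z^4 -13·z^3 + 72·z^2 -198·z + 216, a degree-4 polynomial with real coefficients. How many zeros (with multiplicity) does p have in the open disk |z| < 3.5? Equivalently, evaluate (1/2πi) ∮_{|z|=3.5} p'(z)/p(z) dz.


The zeros of p are: 3, (3 + 3i), (3 - 3i), 4.
Their magnitudes are: 3, 4.243, 4.243, 4.
Zeros with |z| < R = 3.5: 3.
Count = 1.
By the argument principle, (1/2πi) ∮_{|z|=R} p'(z)/p(z) dz equals exactly this count.

Number of zeros inside |z| < 3.5: 1.


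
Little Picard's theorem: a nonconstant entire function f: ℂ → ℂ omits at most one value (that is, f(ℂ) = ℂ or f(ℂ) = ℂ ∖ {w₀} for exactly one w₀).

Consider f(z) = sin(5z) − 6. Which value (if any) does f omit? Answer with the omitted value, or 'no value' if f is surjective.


Little Picard bounds the complement of f(ℂ) to at most one point.
sin is entire and surjective onto ℂ: for every w ∈ ℂ, sin(ζ) = w has a solution ζ ∈ ℂ (e.g., via the complex inverse arcsin). With ζ = 5z this gives z = ζ/(5). Then 1·sin(5z) takes every value in 1·ℂ = ℂ, and adding -6 is a bijection of ℂ. So f is surjective and omits no value. (Note: only on the real line is sin bounded by [−1, 1].)

Omitted value: no value.


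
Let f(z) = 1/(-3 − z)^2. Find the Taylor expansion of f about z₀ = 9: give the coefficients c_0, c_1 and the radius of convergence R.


Let w = z − z₀, so z = z₀ + w.
Then -3 − z = -3 − (z₀ + w) = (-3 − z₀) − w = -12 − w.
f(z) = 1/(-12 − w)^2 = (1/(-12)^2) · (1 − w/(-12))^{−2}.
By the binomial series (1−u)^{−2} = Σ_{n≥0} C(n+1, 1) u^n for |u|<1, with u = w/(-12):
  c_n = C(n+1, 1) / (-12)^(n+2).
  c_0 = 1/(-12)^2 = 1/144.
  c_1 = 2/(-12)^3 = -1/864.
The series is valid for |w/d| < 1, i.e. |z − z₀| < |d|.
Radius of convergence: R = |-3 − z₀| = |-12| = 12 (distance from z₀ to the singularity z = -3).

c_0 = 1/144, c_1 = -1/864; R = 12.


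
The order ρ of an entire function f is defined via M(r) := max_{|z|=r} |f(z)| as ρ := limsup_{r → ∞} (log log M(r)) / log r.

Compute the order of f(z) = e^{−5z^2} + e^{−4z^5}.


Each summand is entire of order 2 and 5 respectively (as in the single-exponential case). The order of a sum is at most the max of the orders, so ρ ≤ 5. For the lower bound: on |z|=r choose arg z so that -4z^5 is real positive; then |e^{-4z^5}| = e^{4r^5} while |e^{-5z^2}| ≤ e^{5r^2} = o(e^{4r^5}). So |f| ≥ e^{4r^5}(1 − o(1)) and ρ ≥ 5. Hence ρ = max(2, 5) = 5.
Therefore ρ = 5.

Order ρ = 5.


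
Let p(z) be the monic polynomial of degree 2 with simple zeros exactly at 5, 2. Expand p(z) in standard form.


The polynomial is p(z) = ∏_{α ∈ S} (z − α), where S = {5, 2}.
Expanding the product yields: p(z) = z^2 -7·z + 10.
The resulting polynomial has degree 2 and real coefficients as required.

p(z) = z^2 -7·z + 10.


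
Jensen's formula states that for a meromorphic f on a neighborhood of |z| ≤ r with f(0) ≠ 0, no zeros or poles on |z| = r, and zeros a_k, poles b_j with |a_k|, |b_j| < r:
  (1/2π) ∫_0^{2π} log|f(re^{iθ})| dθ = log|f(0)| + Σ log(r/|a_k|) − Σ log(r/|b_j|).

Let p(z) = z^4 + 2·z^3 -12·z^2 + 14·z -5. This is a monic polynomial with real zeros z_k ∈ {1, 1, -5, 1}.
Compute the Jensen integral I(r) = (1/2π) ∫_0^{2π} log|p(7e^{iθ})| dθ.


Zeros: -5, 1, 1, 1; r = 7.
Inside |z| < r: -5, 1, 1, 1. Outside (|z| ≥ r): ∅.
p(0) = -5, so log|p(0)| = log(5) = 1.6094.
Apply Jensen: I(r) = log|p(0)| + Σ_k log(r/|z_k|), summed over zeros inside |z| < r.
  log(r/|z_k|) for z_k = 1: log(7/1) = 1.9459
  log(r/|z_k|) for z_k = 1: log(7/1) = 1.9459
  log(r/|z_k|) for z_k = -5: log(7/5) = 0.3365
  log(r/|z_k|) for z_k = 1: log(7/1) = 1.9459
Sum over inside zeros: 6.1742.
I(r) = log|p(0)| + (inside sum) = 1.6094 + 6.1742 = 7.7836.
Closed form (all zeros inside, monic): I(r) = n·log(r) = 4·log(7) = 7.7836. ✓

I(r) ≈ 7.7836.


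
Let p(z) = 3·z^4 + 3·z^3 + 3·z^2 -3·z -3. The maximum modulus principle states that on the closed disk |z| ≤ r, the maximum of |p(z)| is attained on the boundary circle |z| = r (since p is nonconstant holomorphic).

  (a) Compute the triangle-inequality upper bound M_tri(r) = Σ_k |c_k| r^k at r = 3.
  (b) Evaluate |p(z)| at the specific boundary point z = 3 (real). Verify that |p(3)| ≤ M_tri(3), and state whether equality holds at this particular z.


Coefficients: c_0 = -3, c_1 = -3, c_2 = 3, c_3 = 3, c_4 = 3. Radius r = 3.
Part (a). Triangle bound: M_tri(r) = Σ_k |c_k| r^k
  = |-3|·3^0 + |-3|·3^1 + |3|·3^2 + |3|·3^3 + |3|·3^4
  = 3 + 9 + 27 + 81 + 243 = 363.
This bounds M(r) := max_{|z|=r} |p(z)| from above; equality holds iff all terms c_k z^k can be made to align in phase at a single z on |z|=r.
Part (b). At z = 3 (real, on the circle |z| = r):
  p(3) = (-3)·3^0 + (-3)·3^1 + (3)·3^2 + (3)·3^3 + (3)·3^4 = 339.
  |p(3)| = 339.
Check: |p(3)| = 339 ≤ 363 = M_tri(3). ✓ Equality does not hold at z = 3 (the coefficients have mixed signs, so the terms do not all align in phase there).

M_tri(3) = 363; |p(3)| = 339; equality at z=3: no.


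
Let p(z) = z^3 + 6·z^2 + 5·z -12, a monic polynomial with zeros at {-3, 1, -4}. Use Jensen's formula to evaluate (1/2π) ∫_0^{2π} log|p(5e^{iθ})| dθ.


Zeros: -4, -3, 1; r = 5.
Inside |z| < r: -4, -3, 1. Outside (|z| ≥ r): ∅.
p(0) = -12, so log|p(0)| = log(12) = 2.4849.
Apply Jensen: I(r) = log|p(0)| + Σ_k log(r/|z_k|), summed over zeros inside |z| < r.
  log(r/|z_k|) for z_k = -3: log(5/3) = 0.5108
  log(r/|z_k|) for z_k = 1: log(5/1) = 1.6094
  log(r/|z_k|) for z_k = -4: log(5/4) = 0.2231
Sum over inside zeros: 2.3434.
I(r) = log|p(0)| + (inside sum) = 2.4849 + 2.3434 = 4.8283.
Closed form (all zeros inside, monic): I(r) = n·log(r) = 3·log(5) = 4.8283. ✓

I(r) ≈ 4.8283.


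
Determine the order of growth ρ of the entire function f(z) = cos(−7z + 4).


cos(w) is a linear combination of e^{iw} and e^{−iw} (or e^w, e^{−w} in the hyperbolic case), so |cos(w)| ≤ e^{|w|}. With w = −7z + 4, |w| ≤ 7|z| + 4 = 7r + 4 on |z| = r, giving M(r) ≤ e^{7r + 4}, so ρ ≤ 1. On a suitable ray (z = it for sin/cos; z = t for sinh/cosh, t real → ∞), |cos(−7z + 4)| grows like e^{7|t|}/2, so ρ ≥ 1. Hence ρ = 1.
Therefore ρ = 1.

Order ρ = 1.


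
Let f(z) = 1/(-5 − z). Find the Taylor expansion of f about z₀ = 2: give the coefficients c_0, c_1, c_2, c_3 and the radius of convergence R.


Let w = z − z₀, so z = z₀ + w.
Then -5 − z = -5 − (z₀ + w) = (-5 − z₀) − w = -7 − w.
f(z) = 1/(-7 − w) = (1/(-7)) · 1/(1 − w/(-7)) = Σ_{n≥0} w^n / (-7)^(n+1).
So c_n = 1/(-7)^(n+1):
  c_0 = 1/(-7)^1 = -1/7.
  c_1 = 1/(-7)^2 = 1/49.
  c_2 = 1/(-7)^3 = -1/343.
  c_3 = 1/(-7)^4 = 1/2401.
The series is valid for |w/d| < 1, i.e. |z − z₀| < |d|.
Radius of convergence: R = |-5 − z₀| = |-7| = 7 (distance from z₀ to the singularity z = -5).

c_0 = -1/7, c_1 = 1/49, c_2 = -1/343, c_3 = 1/2401; R = 7.


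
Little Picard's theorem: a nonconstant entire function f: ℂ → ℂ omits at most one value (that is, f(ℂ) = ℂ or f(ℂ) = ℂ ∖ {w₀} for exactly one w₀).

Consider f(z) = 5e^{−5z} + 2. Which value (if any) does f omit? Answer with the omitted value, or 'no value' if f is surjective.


Little Picard bounds the complement of f(ℂ) to at most one point.
e^{−5z} is never zero on ℂ, so 5·e^{−5z} takes every value in ℂ ∖ {0}. Adding 2 shifts the range to ℂ ∖ {2}. Thus f omits exactly the value 2.

Omitted value: 2.


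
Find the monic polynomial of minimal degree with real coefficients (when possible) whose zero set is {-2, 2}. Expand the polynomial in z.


The polynomial is p(z) = ∏_{α ∈ S} (z − α), where S = {-2, 2}.
Expanding the product yields: p(z) = z^2 -4.
The resulting polynomial has degree 2 and real coefficients as required.

p(z) = z^2 -4.


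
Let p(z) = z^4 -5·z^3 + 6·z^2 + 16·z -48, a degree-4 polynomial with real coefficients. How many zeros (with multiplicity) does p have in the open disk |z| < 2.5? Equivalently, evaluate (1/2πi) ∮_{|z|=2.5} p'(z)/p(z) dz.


The zeros of p are: (2 + 2i), (2 - 2i), 3, -2.
Their magnitudes are: 2.828, 2.828, 3, 2.
Zeros with |z| < R = 2.5: -2.
Count = 1.
By the argument principle, (1/2πi) ∮_{|z|=R} p'(z)/p(z) dz equals exactly this count.

Number of zeros inside |z| < 2.5: 1.


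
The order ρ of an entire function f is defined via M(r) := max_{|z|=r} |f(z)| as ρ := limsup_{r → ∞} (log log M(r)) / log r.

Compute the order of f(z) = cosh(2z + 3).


cosh(w) is a linear combination of e^{iw} and e^{−iw} (or e^w, e^{−w} in the hyperbolic case), so |cosh(w)| ≤ e^{|w|}. With w = 2z + 3, |w| ≤ 2|z| + 3 = 2r + 3 on |z| = r, giving M(r) ≤ e^{2r + 3}, so ρ ≤ 1. On a suitable ray (z = it for sin/cos; z = t for sinh/cosh, t real → ∞), |cosh(2z + 3)| grows like e^{2|t|}/2, so ρ ≥ 1. Hence ρ = 1.
Therefore ρ = 1.

Order ρ = 1.


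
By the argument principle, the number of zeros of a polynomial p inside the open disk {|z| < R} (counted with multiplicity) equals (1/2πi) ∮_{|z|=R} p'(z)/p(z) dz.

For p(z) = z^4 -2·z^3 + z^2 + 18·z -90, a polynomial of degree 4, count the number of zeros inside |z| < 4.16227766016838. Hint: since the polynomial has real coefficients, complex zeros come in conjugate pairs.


The zeros of p are: -3, (1 + 3i), (1 - 3i), 3.
Their magnitudes are: 3, 3.162, 3.162, 3.
Zeros with |z| < R = 4.16227766016838: -3, (1 + 3i), (1 - 3i), 3.
Count = 4.
By the argument principle, (1/2πi) ∮_{|z|=R} p'(z)/p(z) dz equals exactly this count.

Number of zeros inside |z| < 4.16227766016838: 4.


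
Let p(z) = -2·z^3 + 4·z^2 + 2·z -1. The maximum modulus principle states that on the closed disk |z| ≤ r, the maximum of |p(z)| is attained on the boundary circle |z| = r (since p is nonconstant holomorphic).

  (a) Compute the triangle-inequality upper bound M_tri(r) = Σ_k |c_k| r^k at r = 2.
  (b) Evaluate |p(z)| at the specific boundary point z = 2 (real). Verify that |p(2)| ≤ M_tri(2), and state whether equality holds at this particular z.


Coefficients: c_0 = -1, c_1 = 2, c_2 = 4, c_3 = -2. Radius r = 2.
Part (a). Triangle bound: M_tri(r) = Σ_k |c_k| r^k
  = |-1|·2^0 + |2|·2^1 + |4|·2^2 + |-2|·2^3
  = 1 + 4 + 16 + 16 = 37.
This bounds M(r) := max_{|z|=r} |p(z)| from above; equality holds iff all terms c_k z^k can be made to align in phase at a single z on |z|=r.
Part (b). At z = 2 (real, on the circle |z| = r):
  p(2) = (-1)·2^0 + (2)·2^1 + (4)·2^2 + (-2)·2^3 = 3.
  |p(2)| = 3.
Check: |p(2)| = 3 ≤ 37 = M_tri(2). ✓ Equality does not hold at z = 2 (the coefficients have mixed signs, so the terms do not all align in phase there).

M_tri(2) = 37; |p(2)| = 3; equality at z=2: no.


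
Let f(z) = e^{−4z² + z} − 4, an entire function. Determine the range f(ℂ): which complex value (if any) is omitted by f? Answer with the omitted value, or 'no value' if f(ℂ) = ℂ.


Little Picard bounds the complement of f(ℂ) to at most one point.
The exponent g(z) = −4z² + z is a nonconstant polynomial, hence surjective onto ℂ. So e^{g(z)} takes every value in {e^w : w ∈ ℂ} = ℂ ∖ {0}. Adding -4 shifts the range to ℂ ∖ {-4}. f omits exactly -4.

Omitted value: -4.


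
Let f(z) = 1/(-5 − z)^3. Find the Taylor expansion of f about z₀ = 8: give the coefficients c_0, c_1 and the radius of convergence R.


Let w = z − z₀, so z = z₀ + w.
Then -5 − z = -5 − (z₀ + w) = (-5 − z₀) − w = -13 − w.
f(z) = 1/(-13 − w)^3 = (1/(-13)^3) · (1 − w/(-13))^{−3}.
By the binomial series (1−u)^{−3} = Σ_{n≥0} C(n+2, 2) u^n for |u|<1, with u = w/(-13):
  c_n = C(n+2, 2) / (-13)^(n+3).
  c_0 = 1/(-13)^3 = -1/2197.
  c_1 = 3/(-13)^4 = 3/28561.
The series is valid for |w/d| < 1, i.e. |z − z₀| < |d|.
Radius of convergence: R = |-5 − z₀| = |-13| = 13 (distance from z₀ to the singularity z = -5).

c_0 = -1/2197, c_1 = 3/28561; R = 13.


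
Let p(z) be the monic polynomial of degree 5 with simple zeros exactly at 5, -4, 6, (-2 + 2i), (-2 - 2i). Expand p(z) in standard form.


The polynomial is p(z) = ∏_{α ∈ S} (z − α), where S = {5, -4, 6, (-2 + 2i), (-2 - 2i)}.
Expanding the product yields: p(z) = z^5 -3·z^4 -34·z^3 + 8·z^2 + 368·z + 960.
Note conjugate pairs combine to real quadratics: (z − (-2+2i))(z − (-2−2i)) = z² + 4z + 8.
The resulting polynomial has degree 5 and real coefficients as required.

p(z) = z^5 -3·z^4 -34·z^3 + 8·z^2 + 368·z + 960.


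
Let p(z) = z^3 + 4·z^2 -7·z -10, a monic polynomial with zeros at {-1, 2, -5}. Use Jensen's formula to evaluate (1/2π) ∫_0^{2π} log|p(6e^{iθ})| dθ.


Zeros: -5, -1, 2; r = 6.
Inside |z| < r: -5, -1, 2. Outside (|z| ≥ r): ∅.
p(0) = -10, so log|p(0)| = log(10) = 2.3026.
Apply Jensen: I(r) = log|p(0)| + Σ_k log(r/|z_k|), summed over zeros inside |z| < r.
  log(r/|z_k|) for z_k = -1: log(6/1) = 1.7918
  log(r/|z_k|) for z_k = 2: log(6/2) = 1.0986
  log(r/|z_k|) for z_k = -5: log(6/5) = 0.1823
Sum over inside zeros: 3.0727.
I(r) = log|p(0)| + (inside sum) = 2.3026 + 3.0727 = 5.3753.
Closed form (all zeros inside, monic): I(r) = n·log(r) = 3·log(6) = 5.3753. ✓

I(r) ≈ 5.3753.


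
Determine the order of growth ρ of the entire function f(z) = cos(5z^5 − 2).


Write cos(w) = (e^{iw} ± e^{−iw})/(2 or 2i), so |cos(w)| ≤ e^{|w|}. With w = 5z^5 − 2, |w| ≤ 5r^5 + 2 on |z|=r, giving M(r) ≤ e^{5r^5 + 2} and ρ ≤ 5. For the lower bound, choose z on |z|=r with 5z^5 purely imaginary of modulus 5r^5; then |cos(5z^5 − 2)| grows like e^{5r^5}/2, so ρ ≥ 5. Hence ρ = 5.
Therefore ρ = 5.

Order ρ = 5.


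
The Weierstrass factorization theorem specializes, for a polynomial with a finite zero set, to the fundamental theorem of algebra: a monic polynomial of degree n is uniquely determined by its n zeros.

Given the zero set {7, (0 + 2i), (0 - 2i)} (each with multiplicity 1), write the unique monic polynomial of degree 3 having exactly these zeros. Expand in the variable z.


The polynomial is p(z) = ∏_{α ∈ S} (z − α), where S = {7, (0 + 2i), (0 - 2i)}.
Expanding the product yields: p(z) = z^3 -7·z^2 + 4·z -28.
Note conjugate pairs combine to real quadratics: (z − (0+2i))(z − (0−2i)) = z² + 4.
The resulting polynomial has degree 3 and real coefficients as required.

p(z) = z^3 -7·z^2 + 4·z -28.


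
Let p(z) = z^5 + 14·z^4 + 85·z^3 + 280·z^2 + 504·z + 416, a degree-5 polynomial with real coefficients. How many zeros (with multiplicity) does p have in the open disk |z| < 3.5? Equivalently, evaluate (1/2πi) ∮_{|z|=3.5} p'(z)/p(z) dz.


The zeros of p are: (-2 + 2i), (-2 - 2i), (-3 + 2i), (-3 - 2i), -4.
Their magnitudes are: 2.828, 2.828, 3.606, 3.606, 4.
Zeros with |z| < R = 3.5: (-2 + 2i), (-2 - 2i).
Count = 2.
By the argument principle, (1/2πi) ∮_{|z|=R} p'(z)/p(z) dz equals exactly this count.

Number of zeros inside |z| < 3.5: 2.


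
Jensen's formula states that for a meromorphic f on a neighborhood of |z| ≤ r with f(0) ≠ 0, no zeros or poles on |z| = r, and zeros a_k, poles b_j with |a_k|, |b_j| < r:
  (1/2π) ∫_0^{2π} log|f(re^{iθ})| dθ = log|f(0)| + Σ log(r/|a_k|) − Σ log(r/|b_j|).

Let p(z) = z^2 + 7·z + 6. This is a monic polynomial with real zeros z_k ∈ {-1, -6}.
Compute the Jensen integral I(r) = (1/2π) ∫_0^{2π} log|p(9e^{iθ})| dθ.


Zeros: -6, -1; r = 9.
Inside |z| < r: -6, -1. Outside (|z| ≥ r): ∅.
p(0) = 6, so log|p(0)| = log(6) = 1.7918.
Apply Jensen: I(r) = log|p(0)| + Σ_k log(r/|z_k|), summed over zeros inside |z| < r.
  log(r/|z_k|) for z_k = -1: log(9/1) = 2.1972
  log(r/|z_k|) for z_k = -6: log(9/6) = 0.4055
Sum over inside zeros: 2.6027.
I(r) = log|p(0)| + (inside sum) = 1.7918 + 2.6027 = 4.3944.
Closed form (all zeros inside, monic): I(r) = n·log(r) = 2·log(9) = 4.3944. ✓

I(r) ≈ 4.3944.


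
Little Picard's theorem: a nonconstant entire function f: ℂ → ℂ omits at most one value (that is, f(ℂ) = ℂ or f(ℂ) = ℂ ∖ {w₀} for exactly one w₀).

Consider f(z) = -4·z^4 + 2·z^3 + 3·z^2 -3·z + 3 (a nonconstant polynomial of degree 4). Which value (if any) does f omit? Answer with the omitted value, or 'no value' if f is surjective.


Little Picard bounds the complement of f(ℂ) to at most one point.
For every w ∈ ℂ, the equation p(z) − w = 0 is a nonconstant polynomial in z and hence has at least one root by the fundamental theorem of algebra. So p is surjective onto ℂ, omitting no value.

Omitted value: no value.


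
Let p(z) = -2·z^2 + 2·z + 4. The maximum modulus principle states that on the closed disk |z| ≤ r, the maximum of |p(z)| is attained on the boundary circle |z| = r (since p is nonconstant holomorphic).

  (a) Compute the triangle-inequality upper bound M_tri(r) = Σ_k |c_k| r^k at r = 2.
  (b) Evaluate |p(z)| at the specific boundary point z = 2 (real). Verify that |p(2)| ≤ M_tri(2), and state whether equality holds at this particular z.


Coefficients: c_0 = 4, c_1 = 2, c_2 = -2. Radius r = 2.
Part (a). Triangle bound: M_tri(r) = Σ_k |c_k| r^k
  = |4|·2^0 + |2|·2^1 + |-2|·2^2
  = 4 + 4 + 8 = 16.
This bounds M(r) := max_{|z|=r} |p(z)| from above; equality holds iff all terms c_k z^k can be made to align in phase at a single z on |z|=r.
Part (b). At z = 2 (real, on the circle |z| = r):
  p(2) = (4)·2^0 + (2)·2^1 + (-2)·2^2 = 0.
  |p(2)| = 0.
Check: |p(2)| = 0 ≤ 16 = M_tri(2). ✓ Equality does not hold at z = 2 (the coefficients have mixed signs, so the terms do not all align in phase there).

M_tri(2) = 16; |p(2)| = 0; equality at z=2: no.


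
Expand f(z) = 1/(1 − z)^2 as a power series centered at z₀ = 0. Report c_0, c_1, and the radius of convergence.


Let w = z − z₀, so z = z₀ + w.
Then 1 − z = 1 − (z₀ + w) = (1 − z₀) − w = 1 − w.
f(z) = 1/(1 − w)^2 = (1/(1)^2) · (1 − w/(1))^{−2}.
By the binomial series (1−u)^{−2} = Σ_{n≥0} C(n+1, 1) u^n for |u|<1, with u = w/(1):
  c_n = C(n+1, 1) / (1)^(n+2).
  c_0 = 1/(1)^2 = 1.
  c_1 = 2/(1)^3 = 2.
The series is valid for |w/d| < 1, i.e. |z − z₀| < |d|.
Radius of convergence: R = |1 − z₀| = |1| = 1 (distance from z₀ to the singularity z = 1).

c_0 = 1, c_1 = 2; R = 1.


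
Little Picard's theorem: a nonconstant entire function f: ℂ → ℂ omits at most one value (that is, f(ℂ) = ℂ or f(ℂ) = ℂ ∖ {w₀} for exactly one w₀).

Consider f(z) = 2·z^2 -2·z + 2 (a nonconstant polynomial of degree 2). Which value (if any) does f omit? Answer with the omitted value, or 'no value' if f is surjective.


Little Picard bounds the complement of f(ℂ) to at most one point.
For every w ∈ ℂ, the equation p(z) − w = 0 is a nonconstant polynomial in z and hence has at least one root by the fundamental theorem of algebra. So p is surjective onto ℂ, omitting no value.

Omitted value: no value.


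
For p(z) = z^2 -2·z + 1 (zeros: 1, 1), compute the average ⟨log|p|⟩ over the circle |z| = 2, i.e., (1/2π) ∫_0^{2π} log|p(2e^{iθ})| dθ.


Zeros: 1, 1; r = 2.
Inside |z| < r: 1, 1. Outside (|z| ≥ r): ∅.
p(0) = 1, so log|p(0)| = log(1) = 0.0000.
Apply Jensen: I(r) = log|p(0)| + Σ_k log(r/|z_k|), summed over zeros inside |z| < r.
  log(r/|z_k|) for z_k = 1: log(2/1) = 0.6931
  log(r/|z_k|) for z_k = 1: log(2/1) = 0.6931
Sum over inside zeros: 1.3863.
I(r) = log|p(0)| + (inside sum) = 0.0000 + 1.3863 = 1.3863.
Closed form (all zeros inside, monic): I(r) = n·log(r) = 2·log(2) = 1.3863. ✓

I(r) ≈ 1.3863.


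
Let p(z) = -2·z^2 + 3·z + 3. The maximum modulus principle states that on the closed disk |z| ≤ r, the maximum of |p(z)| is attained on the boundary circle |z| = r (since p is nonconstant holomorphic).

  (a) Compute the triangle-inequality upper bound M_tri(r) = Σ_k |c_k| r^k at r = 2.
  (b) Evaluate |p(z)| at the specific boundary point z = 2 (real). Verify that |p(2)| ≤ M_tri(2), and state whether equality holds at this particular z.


Coefficients: c_0 = 3, c_1 = 3, c_2 = -2. Radius r = 2.
Part (a). Triangle bound: M_tri(r) = Σ_k |c_k| r^k
  = |3|·2^0 + |3|·2^1 + |-2|·2^2
  = 3 + 6 + 8 = 17.
This bounds M(r) := max_{|z|=r} |p(z)| from above; equality holds iff all terms c_k z^k can be made to align in phase at a single z on |z|=r.
Part (b). At z = 2 (real, on the circle |z| = r):
  p(2) = (3)·2^0 + (3)·2^1 + (-2)·2^2 = 1.
  |p(2)| = 1.
Check: |p(2)| = 1 ≤ 17 = M_tri(2). ✓ Equality does not hold at z = 2 (the coefficients have mixed signs, so the terms do not all align in phase there).

M_tri(2) = 17; |p(2)| = 1; equality at z=2: no.


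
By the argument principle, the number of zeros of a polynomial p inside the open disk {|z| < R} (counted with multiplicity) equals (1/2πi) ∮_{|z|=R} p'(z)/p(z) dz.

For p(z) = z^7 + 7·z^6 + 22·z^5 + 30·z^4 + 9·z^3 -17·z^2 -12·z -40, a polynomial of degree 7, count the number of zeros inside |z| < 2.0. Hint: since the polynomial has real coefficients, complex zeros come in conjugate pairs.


The zeros of p are: 1, (-2 + 2i), (-2 - 2i), (0 + 1i), (0 - 1i), (-2 + 1i), (-2 - 1i).
Their magnitudes are: 1, 2.828, 2.828, 1, 1, 2.236, 2.236.
Zeros with |z| < R = 2.0: 1, (0 + 1i), (0 - 1i).
Count = 3.
By the argument principle, (1/2πi) ∮_{|z|=R} p'(z)/p(z) dz equals exactly this count.

Number of zeros inside |z| < 2.0: 3.


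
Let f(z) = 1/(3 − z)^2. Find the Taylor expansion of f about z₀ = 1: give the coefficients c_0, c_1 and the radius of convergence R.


Let w = z − z₀, so z = z₀ + w.
Then 3 − z = 3 − (z₀ + w) = (3 − z₀) − w = 2 − w.
f(z) = 1/(2 − w)^2 = (1/(2)^2) · (1 − w/(2))^{−2}.
By the binomial series (1−u)^{−2} = Σ_{n≥0} C(n+1, 1) u^n for |u|<1, with u = w/(2):
  c_n = C(n+1, 1) / (2)^(n+2).
  c_0 = 1/(2)^2 = 1/4.
  c_1 = 2/(2)^3 = 1/4.
The series is valid for |w/d| < 1, i.e. |z − z₀| < |d|.
Radius of convergence: R = |3 − z₀| = |2| = 2 (distance from z₀ to the singularity z = 3).

c_0 = 1/4, c_1 = 1/4; R = 2.


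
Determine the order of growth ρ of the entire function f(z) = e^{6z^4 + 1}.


|e^{6z^4 + 1}| = e^{Re(6·z^4) + 1} ≤ e^{6|z|^4 + 1} = e^{6r^4 + 1} on |z| = r, so ρ ≤ 4. Choosing z on |z|=r so that 6·z^4 is real positive (always possible by picking arg z appropriately) gives |f(z)| = e^{6r^4 + 1}, matching the bound. The additive constant 1 does not affect log log M(r) ~ 4·log r. Hence ρ = 4.
Therefore ρ = 4.

Order ρ = 4.


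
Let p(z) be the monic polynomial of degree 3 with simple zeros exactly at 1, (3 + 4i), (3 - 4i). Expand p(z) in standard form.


The polynomial is p(z) = ∏_{α ∈ S} (z − α), where S = {1, (3 + 4i), (3 - 4i)}.
Expanding the product yields: p(z) = z^3 -7·z^2 + 31·z -25.
Note conjugate pairs combine to real quadratics: (z − (3+4i))(z − (3−4i)) = z² − 6z + 25.
The resulting polynomial has degree 3 and real coefficients as required.

p(z) = z^3 -7·z^2 + 31·z -25.


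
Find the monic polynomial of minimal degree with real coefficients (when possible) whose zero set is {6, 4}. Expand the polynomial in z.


The polynomial is p(z) = ∏_{α ∈ S} (z − α), where S = {6, 4}.
Expanding the product yields: p(z) = z^2 -10·z + 24.
The resulting polynomial has degree 2 and real coefficients as required.

p(z) = z^2 -10·z + 24.


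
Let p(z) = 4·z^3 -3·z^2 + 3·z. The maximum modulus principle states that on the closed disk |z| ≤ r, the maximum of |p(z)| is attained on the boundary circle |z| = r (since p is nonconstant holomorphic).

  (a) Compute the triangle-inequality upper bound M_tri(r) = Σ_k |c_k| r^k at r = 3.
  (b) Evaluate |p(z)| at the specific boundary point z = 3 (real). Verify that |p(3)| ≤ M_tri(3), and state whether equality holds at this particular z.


Coefficients: c_0 = 0, c_1 = 3, c_2 = -3, c_3 = 4. Radius r = 3.
Part (a). Triangle bound: M_tri(r) = Σ_k |c_k| r^k
  = |0|·3^0 + |3|·3^1 + |-3|·3^2 + |4|·3^3
  = 0 + 9 + 27 + 108 = 144.
This bounds M(r) := max_{|z|=r} |p(z)| from above; equality holds iff all terms c_k z^k can be made to align in phase at a single z on |z|=r.
Part (b). At z = 3 (real, on the circle |z| = r):
  p(3) = (0)·3^0 + (3)·3^1 + (-3)·3^2 + (4)·3^3 = 90.
  |p(3)| = 90.
Check: |p(3)| = 90 ≤ 144 = M_tri(3). ✓ Equality does not hold at z = 3 (the coefficients have mixed signs, so the terms do not all align in phase there).

M_tri(3) = 144; |p(3)| = 90; equality at z=3: no.


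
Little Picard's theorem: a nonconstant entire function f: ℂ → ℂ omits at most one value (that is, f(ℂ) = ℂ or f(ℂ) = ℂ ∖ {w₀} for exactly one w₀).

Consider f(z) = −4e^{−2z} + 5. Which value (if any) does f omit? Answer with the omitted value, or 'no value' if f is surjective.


Little Picard bounds the complement of f(ℂ) to at most one point.
e^{−2z} is never zero on ℂ, so -4·e^{−2z} takes every value in ℂ ∖ {0}. Adding 5 shifts the range to ℂ ∖ {5}. Thus f omits exactly the value 5.

Omitted value: 5.


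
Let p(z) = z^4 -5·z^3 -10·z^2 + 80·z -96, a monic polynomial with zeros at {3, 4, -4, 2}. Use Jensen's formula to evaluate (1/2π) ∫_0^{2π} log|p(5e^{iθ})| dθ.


Zeros: -4, 2, 3, 4; r = 5.
Inside |z| < r: -4, 2, 3, 4. Outside (|z| ≥ r): ∅.
p(0) = -96, so log|p(0)| = log(96) = 4.5643.
Apply Jensen: I(r) = log|p(0)| + Σ_k log(r/|z_k|), summed over zeros inside |z| < r.
  log(r/|z_k|) for z_k = 3: log(5/3) = 0.5108
  log(r/|z_k|) for z_k = 4: log(5/4) = 0.2231
  log(r/|z_k|) for z_k = -4: log(5/4) = 0.2231
  log(r/|z_k|) for z_k = 2: log(5/2) = 0.9163
Sum over inside zeros: 1.8734.
I(r) = log|p(0)| + (inside sum) = 4.5643 + 1.8734 = 6.4378.
Closed form (all zeros inside, monic): I(r) = n·log(r) = 4·log(5) = 6.4378. ✓

I(r) ≈ 6.4378.


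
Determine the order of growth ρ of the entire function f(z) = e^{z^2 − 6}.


|e^{z^2 − 6}| = e^{Re(1·z^2) + -6} ≤ e^{1|z|^2 + -6} = e^{1r^2 + -6} on |z| = r, so ρ ≤ 2. Choosing z on |z|=r so that 1·z^2 is real positive (always possible by picking arg z appropriately) gives |f(z)| = e^{1r^2 + -6}, matching the bound. The additive constant -6 does not affect log log M(r) ~ 2·log r. Hence ρ = 2.
Therefore ρ = 2.

Order ρ = 2.


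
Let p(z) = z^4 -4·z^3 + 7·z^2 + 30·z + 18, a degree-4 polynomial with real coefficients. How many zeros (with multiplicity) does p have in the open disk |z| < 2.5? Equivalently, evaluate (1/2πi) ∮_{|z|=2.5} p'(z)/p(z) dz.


The zeros of p are: -1, (3 + 3i), (3 - 3i), -1.
Their magnitudes are: 1, 4.243, 4.243, 1.
Zeros with |z| < R = 2.5: -1, -1.
Count = 2.
By the argument principle, (1/2πi) ∮_{|z|=R} p'(z)/p(z) dz equals exactly this count.

Number of zeros inside |z| < 2.5: 2.


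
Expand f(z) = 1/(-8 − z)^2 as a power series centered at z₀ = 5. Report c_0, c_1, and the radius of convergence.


Let w = z − z₀, so z = z₀ + w.
Then -8 − z = -8 − (z₀ + w) = (-8 − z₀) − w = -13 − w.
f(z) = 1/(-13 − w)^2 = (1/(-13)^2) · (1 − w/(-13))^{−2}.
By the binomial series (1−u)^{−2} = Σ_{n≥0} C(n+1, 1) u^n for |u|<1, with u = w/(-13):
  c_n = C(n+1, 1) / (-13)^(n+2).
  c_0 = 1/(-13)^2 = 1/169.
  c_1 = 2/(-13)^3 = -2/2197.
The series is valid for |w/d| < 1, i.e. |z − z₀| < |d|.
Radius of convergence: R = |-8 − z₀| = |-13| = 13 (distance from z₀ to the singularity z = -8).

c_0 = 1/169, c_1 = -2/2197; R = 13.


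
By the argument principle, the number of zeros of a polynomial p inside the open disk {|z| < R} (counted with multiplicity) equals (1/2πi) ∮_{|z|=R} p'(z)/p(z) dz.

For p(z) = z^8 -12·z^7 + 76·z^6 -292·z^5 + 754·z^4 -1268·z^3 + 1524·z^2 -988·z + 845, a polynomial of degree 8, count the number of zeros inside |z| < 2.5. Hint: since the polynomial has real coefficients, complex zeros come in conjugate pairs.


The zeros of p are: (2 + 3i), (2 - 3i), (0 + 1i), (0 - 1i), (3 + 2i), (3 - 2i), (1 + 2i), (1 - 2i).
Their magnitudes are: 3.606, 3.606, 1, 1, 3.606, 3.606, 2.236, 2.236.
Zeros with |z| < R = 2.5: (0 + 1i), (0 - 1i), (1 + 2i), (1 - 2i).
Count = 4.
By the argument principle, (1/2πi) ∮_{|z|=R} p'(z)/p(z) dz equals exactly this count.

Number of zeros inside |z| < 2.5: 4.


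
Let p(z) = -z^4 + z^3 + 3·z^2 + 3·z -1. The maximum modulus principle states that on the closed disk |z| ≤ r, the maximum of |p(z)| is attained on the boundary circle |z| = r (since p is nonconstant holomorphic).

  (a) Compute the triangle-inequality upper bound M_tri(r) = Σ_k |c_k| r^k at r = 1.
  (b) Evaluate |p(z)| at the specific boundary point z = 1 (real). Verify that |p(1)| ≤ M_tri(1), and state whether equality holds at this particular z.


Coefficients: c_0 = -1, c_1 = 3, c_2 = 3, c_3 = 1, c_4 = -1. Radius r = 1.
Part (a). Triangle bound: M_tri(r) = Σ_k |c_k| r^k
  = |-1|·1^0 + |3|·1^1 + |3|·1^2 + |1|·1^3 + |-1|·1^4
  = 1 + 3 + 3 + 1 + 1 = 9.
This bounds M(r) := max_{|z|=r} |p(z)| from above; equality holds iff all terms c_k z^k can be made to align in phase at a single z on |z|=r.
Part (b). At z = 1 (real, on the circle |z| = r):
  p(1) = (-1)·1^0 + (3)·1^1 + (3)·1^2 + (1)·1^3 + (-1)·1^4 = 5.
  |p(1)| = 5.
Check: |p(1)| = 5 ≤ 9 = M_tri(1). ✓ Equality does not hold at z = 1 (the coefficients have mixed signs, so the terms do not all align in phase there).

M_tri(1) = 9; |p(1)| = 5; equality at z=1: no.


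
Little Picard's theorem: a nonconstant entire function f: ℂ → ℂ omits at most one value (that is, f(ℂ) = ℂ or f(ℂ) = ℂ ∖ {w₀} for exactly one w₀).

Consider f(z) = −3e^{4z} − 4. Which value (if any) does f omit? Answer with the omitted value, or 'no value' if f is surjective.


Little Picard bounds the complement of f(ℂ) to at most one point.
e^{4z} is never zero on ℂ, so -3·e^{4z} takes every value in ℂ ∖ {0}. Adding -4 shifts the range to ℂ ∖ {-4}. Thus f omits exactly the value -4.

Omitted value: -4.


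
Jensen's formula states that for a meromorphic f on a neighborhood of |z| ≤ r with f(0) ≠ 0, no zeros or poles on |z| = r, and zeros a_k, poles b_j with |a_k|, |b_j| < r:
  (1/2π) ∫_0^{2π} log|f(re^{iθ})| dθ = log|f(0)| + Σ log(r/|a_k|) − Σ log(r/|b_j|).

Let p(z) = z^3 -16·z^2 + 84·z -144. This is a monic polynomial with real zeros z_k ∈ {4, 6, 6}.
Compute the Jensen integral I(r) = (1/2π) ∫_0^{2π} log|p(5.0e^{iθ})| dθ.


Zeros: 4, 6, 6; r = 5.0.
Inside |z| < r: 4. Outside (|z| ≥ r): 6, 6.
p(0) = -144, so log|p(0)| = log(144) = 4.9698.
Apply Jensen: I(r) = log|p(0)| + Σ_k log(r/|z_k|), summed over zeros inside |z| < r.
  log(r/|z_k|) for z_k = 4: log(5.0/4) = 0.2231
  Outside zeros (6, 6) contribute nothing to the Jensen sum.
Sum over inside zeros: 0.2231.
I(r) = log|p(0)| + (inside sum) = 4.9698 + 0.2231 = 5.1930.
Note: since some zeros are outside |z| ≤ r, the simplified n·log(r) form does NOT apply — only the inside zeros contribute.

I(r) ≈ 5.1930.
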